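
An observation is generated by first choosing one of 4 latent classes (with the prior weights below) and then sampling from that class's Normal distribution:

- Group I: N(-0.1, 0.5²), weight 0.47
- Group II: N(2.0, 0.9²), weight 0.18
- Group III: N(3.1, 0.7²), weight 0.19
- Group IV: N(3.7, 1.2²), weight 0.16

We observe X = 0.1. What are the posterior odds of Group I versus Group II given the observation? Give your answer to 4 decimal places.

Posterior odds = (w_i f_i(x)) / (w_j f_j(x)); the normalising sum cancels.
Normal densities:
  f_I = (1/(0.5·√(2π)))·exp(−(0.1−-0.1)²/(2·0.5²)) = 0.797885·exp(-0.08000) = 0.73654
  f_II = (1/(0.9·√(2π)))·exp(−(0.1−2.0)²/(2·0.9²)) = 0.443269·exp(-2.22840) = 0.0477406
  f_III = (1/(0.7·√(2π)))·exp(−(0.1−3.1)²/(2·0.7²)) = 0.569918·exp(-9.18367) = 5.8532e-05
  f_IV = (1/(1.2·√(2π)))·exp(−(0.1−3.7)²/(2·1.2²)) = 0.332452·exp(-4.50000) = 0.00369321
Odds = (0.47/0.18) × (0.73654/0.0477406) = 2.61111 × 15.428 ≈ 40.2841

40.2841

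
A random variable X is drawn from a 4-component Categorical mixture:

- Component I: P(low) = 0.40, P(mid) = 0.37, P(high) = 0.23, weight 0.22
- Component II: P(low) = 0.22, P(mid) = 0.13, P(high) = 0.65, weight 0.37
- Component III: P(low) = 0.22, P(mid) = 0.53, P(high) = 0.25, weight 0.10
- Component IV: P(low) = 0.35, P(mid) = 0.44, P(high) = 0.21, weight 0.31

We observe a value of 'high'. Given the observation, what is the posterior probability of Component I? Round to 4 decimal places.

0.1327

Posterior ∝ prior × likelihood, so P(k | x) ∝ π_k f_k(x); normalise over all components.
Evaluate each component's likelihood at the observed value:
  L_I = P(high | comp) = 0.23
  L_II = P(high | comp) = 0.65
  L_III = P(high | comp) = 0.25
  L_IV = P(high | comp) = 0.21
Multiply by the mixture weights:
  π_I·L_I = 0.22 × 0.23 = 0.0506
  π_II·L_II = 0.37 × 0.65 = 0.2405
  π_III·L_III = 0.10 × 0.25 = 0.025
  π_IV·L_IV = 0.31 × 0.21 = 0.0651
Denominator: 0.0506 + 0.2405 + 0.025 + 0.0651 = 0.3812
So the posterior for Component I is 0.0506 / 0.3812 ≈ 0.1327.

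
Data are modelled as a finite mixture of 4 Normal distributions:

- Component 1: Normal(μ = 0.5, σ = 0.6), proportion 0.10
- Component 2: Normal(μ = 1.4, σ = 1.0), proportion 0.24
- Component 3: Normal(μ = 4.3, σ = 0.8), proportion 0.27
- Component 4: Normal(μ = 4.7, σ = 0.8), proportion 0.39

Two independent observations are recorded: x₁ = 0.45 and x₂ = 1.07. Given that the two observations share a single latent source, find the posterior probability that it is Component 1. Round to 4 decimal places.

0.5491

P(component k | x) = π_k·f_k(x) / marginal(x), where marginal(x) = Σ_j π_j·f_j(x).
Since both observations come from the same component, the likelihood for component k is f_k(x₁)·f_k(x₂).
  L_1 = [0.662599] × [0.423432] = 0.280566
  L_2 = [0.254059] × [0.377801] = 0.0959837
  L_3 = [4.6629e-06] × [0.000143885] = 6.7092e-10
  L_4 = [3.70978e-07] × [1.68654e-05] = 6.25668e-12
Multiply by the mixture weights:
  π_1·L_1 = 0.10 × 0.280566 = 0.0280566
  π_2·L_2 = 0.24 × 0.0959837 = 0.0230361
  π_3·L_3 = 0.27 × 6.7092e-10 = 1.81148e-10
  π_4·L_4 = 0.39 × 6.25668e-12 = 2.44011e-12
Evidence: 0.0280566 + 0.0230361 + 1.81148e-10 + 2.44011e-12 = 0.0510926
So the posterior for Component 1 is 0.0280566 / 0.0510926 ≈ 0.5491.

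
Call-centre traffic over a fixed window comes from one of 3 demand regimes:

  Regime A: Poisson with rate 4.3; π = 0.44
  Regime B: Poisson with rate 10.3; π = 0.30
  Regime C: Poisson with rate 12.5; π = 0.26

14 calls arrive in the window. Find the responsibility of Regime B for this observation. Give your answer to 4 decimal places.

0.4088

The responsibility of component k is π_k f_k(x) divided by Σ_j π_j f_j(x).
Component likelihoods at x = 14 calls:
  L_A = e^(−4.3)·4.3^14/14! = 0.000114996
  L_B = e^(−10.3)·10.3^14/14! = 0.0583552
  L_C = e^(−12.5)·12.5^14/14! = 0.0971965
Weight by the priors:
  π_A·L_A = 0.44 × 0.000114996 = 5.05984e-05
  π_B·L_B = 0.30 × 0.0583552 = 0.0175066
  π_C·L_C = 0.26 × 0.0971965 = 0.0252711
Sum: 5.05984e-05 + 0.0175066 + 0.0252711 = 0.0428283
Responsibility of Regime B: 0.0175066 / 0.0428283 ≈ 0.4088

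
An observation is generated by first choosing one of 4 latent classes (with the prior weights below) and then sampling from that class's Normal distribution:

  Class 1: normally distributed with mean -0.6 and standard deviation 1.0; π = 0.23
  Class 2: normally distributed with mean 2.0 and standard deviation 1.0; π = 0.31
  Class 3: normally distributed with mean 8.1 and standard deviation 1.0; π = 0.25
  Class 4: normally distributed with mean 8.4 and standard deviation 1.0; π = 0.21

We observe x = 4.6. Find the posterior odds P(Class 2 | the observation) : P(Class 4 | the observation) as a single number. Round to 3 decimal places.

68.680

The posterior odds equal the prior odds times the likelihood ratio: (P(Z=i)/P(Z=j))·(f_i(x)/f_j(x)).
Normal densities:
  L_1 = 5.36104e-07
  L_2 = 0.013583
  L_3 = 0.000872683
  L_4 = 0.000291947
Odds = (0.31/0.21) × (0.013583/0.000291947) = 1.47619 × 46.5255 ≈ 68.680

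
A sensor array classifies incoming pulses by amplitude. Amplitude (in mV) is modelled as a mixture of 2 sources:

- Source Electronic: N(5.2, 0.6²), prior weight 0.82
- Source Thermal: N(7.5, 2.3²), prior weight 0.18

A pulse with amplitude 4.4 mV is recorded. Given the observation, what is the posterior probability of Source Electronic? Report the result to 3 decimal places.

0.947

P(component k | x) = w_k·f_k(x) / marginal(x), where marginal(x) = Σ_j w_j·f_j(x).
Component likelihoods at x = 4.4 mV:
  p_Electronic = 0.27335
  p_Thermal = 0.0699367
Prior × likelihood for each component:
  w_Electronic·p_Electronic = 0.82 × 0.27335 = 0.224147
  w_Thermal·p_Thermal = 0.18 × 0.0699367 = 0.0125886
Normaliser: 0.224147 + 0.0125886 = 0.236736
P(Source Electronic | data) = 0.224147 / 0.236736 ≈ 0.947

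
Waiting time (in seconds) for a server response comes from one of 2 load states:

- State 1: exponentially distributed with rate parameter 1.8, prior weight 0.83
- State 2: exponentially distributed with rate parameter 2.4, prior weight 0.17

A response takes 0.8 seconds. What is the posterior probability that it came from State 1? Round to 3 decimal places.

P(component k | x) = P(Z=k)·f_k(x) / marginal(x), where marginal(x) = Σ_j P(Z=j)·f_j(x).
Component likelihoods at x = 0.8 seconds:
  f_1 = 1.8·e^(−1.8·0.8) = 1.8·e^(−1.4400) = 0.42647
  f_2 = 2.4·e^(−2.4·0.8) = 2.4·e^(−1.9200) = 0.351857
Unnormalised posteriors:
  P(Z=1)·f_1 = 0.83 × 0.42647 = 0.35397
  P(Z=2)·f_2 = 0.17 × 0.351857 = 0.0598156
Normaliser: 0.35397 + 0.0598156 = 0.413786
P(State 1 | x) = 0.35397 / 0.413786 ≈ 0.855

0.855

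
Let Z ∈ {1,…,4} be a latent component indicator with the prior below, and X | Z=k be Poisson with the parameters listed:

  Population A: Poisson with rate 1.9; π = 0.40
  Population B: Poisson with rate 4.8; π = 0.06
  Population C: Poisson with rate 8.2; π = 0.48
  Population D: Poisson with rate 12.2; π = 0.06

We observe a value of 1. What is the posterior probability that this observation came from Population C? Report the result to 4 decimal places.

Apply Bayes' rule: the posterior for each component is proportional to its prior times its likelihood at x.
Evaluate each component's likelihood at the observed value:
  L_A = 0.28418
  L_B = 0.0395028
  L_C = 0.00225216
  L_D = 6.13716e-05
Unnormalised posteriors:
  P(Z=A)·L_A = 0.40 × 0.28418 = 0.113672
  P(Z=B)·L_B = 0.06 × 0.0395028 = 0.00237017
  P(Z=C)·L_C = 0.48 × 0.00225216 = 0.00108104
  P(Z=D)·L_D = 0.06 × 6.13716e-05 = 3.68229e-06
Normaliser: 0.113672 + 0.00237017 + 0.00108104 + 3.68229e-06 = 0.117127
P(Population C | 1) = 0.00108104 / 0.117127 ≈ 0.0092

0.0092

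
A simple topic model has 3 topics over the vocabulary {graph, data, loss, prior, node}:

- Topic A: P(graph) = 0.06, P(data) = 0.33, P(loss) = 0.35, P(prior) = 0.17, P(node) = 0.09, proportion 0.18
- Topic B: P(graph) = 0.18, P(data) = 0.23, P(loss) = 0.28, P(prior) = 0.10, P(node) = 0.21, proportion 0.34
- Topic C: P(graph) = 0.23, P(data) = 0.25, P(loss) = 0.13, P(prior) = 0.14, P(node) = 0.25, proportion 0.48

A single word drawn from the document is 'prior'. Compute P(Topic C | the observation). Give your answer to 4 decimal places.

0.5099

P(component k | x) = w_k·f_k(x) / marginal(x), where marginal(x) = Σ_j w_j·f_j(x).
Evaluate each component's likelihood at the observed value:
  L_A = P(prior | comp) = 0.17
  L_B = P(prior | comp) = 0.10
  L_C = P(prior | comp) = 0.14
Prior × likelihood for each component:
  w_A·L_A = 0.18 × 0.17 = 0.0306
  w_B·L_B = 0.34 × 0.1 = 0.034
  w_C·L_C = 0.48 × 0.14 = 0.0672
Marginal: 0.0306 + 0.034 + 0.0672 = 0.1318
P(Topic C | x) = 0.0672 / 0.1318 ≈ 0.5099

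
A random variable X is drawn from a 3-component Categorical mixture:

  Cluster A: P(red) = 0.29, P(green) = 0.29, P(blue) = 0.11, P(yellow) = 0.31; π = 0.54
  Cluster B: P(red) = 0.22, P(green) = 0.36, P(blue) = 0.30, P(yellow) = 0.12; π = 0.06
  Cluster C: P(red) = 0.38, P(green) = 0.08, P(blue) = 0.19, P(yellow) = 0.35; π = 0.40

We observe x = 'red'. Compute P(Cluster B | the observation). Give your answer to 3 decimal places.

By Bayes' theorem, P(k | x) = P(Z=k) f_k(x) / Σ_j P(Z=j) f_j(x).
Evaluate each component's likelihood at the observed value:
  L_A = 0.29
  L_B = 0.22
  L_C = 0.38
Unnormalised posteriors:
  P(Z=A)·L_A = 0.54 × 0.29 = 0.1566
  P(Z=B)·L_B = 0.06 × 0.22 = 0.0132
  P(Z=C)·L_C = 0.40 × 0.38 = 0.152
Sum: 0.1566 + 0.0132 + 0.152 = 0.3218
P(Cluster B | x) ≈ 0.041

0.041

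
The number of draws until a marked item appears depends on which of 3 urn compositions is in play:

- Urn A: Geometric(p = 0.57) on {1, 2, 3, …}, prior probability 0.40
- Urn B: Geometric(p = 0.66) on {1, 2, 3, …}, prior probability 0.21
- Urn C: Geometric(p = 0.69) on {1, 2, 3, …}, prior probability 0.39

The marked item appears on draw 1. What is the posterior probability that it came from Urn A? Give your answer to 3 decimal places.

By Bayes' theorem, P(k | x) = w_k f_k(x) / Σ_j w_j f_j(x).
Geometric probabilities:
  f_A = 0.57
  f_B = 0.66
  f_C = 0.69
Unnormalised posteriors:
  w_A·f_A = 0.40 × 0.57 = 0.228
  w_B·f_B = 0.21 × 0.66 = 0.1386
  w_C·f_C = 0.39 × 0.69 = 0.2691
Marginal: 0.228 + 0.1386 + 0.2691 = 0.6357
P(Urn A | data) ≈ 0.359

0.359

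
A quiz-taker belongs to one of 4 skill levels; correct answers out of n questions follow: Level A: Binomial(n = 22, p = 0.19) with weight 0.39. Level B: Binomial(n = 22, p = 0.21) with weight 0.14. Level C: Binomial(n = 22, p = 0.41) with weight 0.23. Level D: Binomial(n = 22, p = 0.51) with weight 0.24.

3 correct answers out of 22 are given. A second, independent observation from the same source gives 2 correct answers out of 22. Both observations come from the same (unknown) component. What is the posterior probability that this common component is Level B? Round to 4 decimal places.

Apply Bayes' rule: the posterior for each component is proportional to its prior times its likelihood at x.
Since both observations come from the same component, the likelihood for component k is f_k(x₁)·f_k(x₂).
  L_A = [0.192751] × [0.123259] = 0.0237584
  L_B = [0.161843] × [0.0913256] = 0.0147804
  L_C = [0.0046996] × [0.00101442] = 4.76739e-06
  L_D = [0.000265434] × [3.82537e-05] = 1.01538e-08
Unnormalised posteriors:
  π_A·L_A = 0.39 × 0.0237584 = 0.00926576
  π_B·L_B = 0.14 × 0.0147804 = 0.00206925
  π_C·L_C = 0.23 × 4.76739e-06 = 1.0965e-06
  π_D·L_D = 0.24 × 1.01538e-08 = 2.43692e-09
Sum: 0.00926576 + 0.00206925 + 1.0965e-06 + 2.43692e-09 = 0.0113361
Responsibility of Level B: 0.00206925 / 0.0113361 ≈ 0.1825

0.1825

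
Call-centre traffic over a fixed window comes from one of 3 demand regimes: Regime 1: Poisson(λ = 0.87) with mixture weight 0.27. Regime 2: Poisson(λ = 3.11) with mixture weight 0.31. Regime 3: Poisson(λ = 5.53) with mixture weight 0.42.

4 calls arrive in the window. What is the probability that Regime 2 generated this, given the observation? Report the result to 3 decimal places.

P(component k | x) = w_k·f_k(x) / marginal(x), where marginal(x) = Σ_j w_j·f_j(x).
Poisson probabilities:
  f_1 = 0.0100007
  f_2 = 0.17385
  f_3 = 0.15454
Multiply by the mixture weights:
  w_1·f_1 = 0.27 × 0.0100007 = 0.00270018
  w_2·f_2 = 0.31 × 0.17385 = 0.0538935
  w_3·f_3 = 0.42 × 0.15454 = 0.0649068
Normaliser: 0.00270018 + 0.0538935 + 0.0649068 = 0.1215
So the posterior for Regime 2 is 0.0538935 / 0.1215 ≈ 0.444.

0.444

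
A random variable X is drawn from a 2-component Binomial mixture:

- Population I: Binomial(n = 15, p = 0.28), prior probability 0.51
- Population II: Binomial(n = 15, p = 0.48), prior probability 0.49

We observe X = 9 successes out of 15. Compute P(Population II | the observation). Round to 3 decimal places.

The responsibility of component k is π_k f_k(x) divided by Σ_j π_j f_j(x).
Component likelihoods at x = 9 successes out of 15:
  L_I = 0.00737601
  L_II = 0.133843
Weight by the priors:
  π_I·L_I = 0.51 × 0.00737601 = 0.00376176
  π_II·L_II = 0.49 × 0.133843 = 0.065583
Evidence: 0.00376176 + 0.065583 = 0.0693448
P(Population II | data) = 0.065583 / 0.0693448 ≈ 0.946

0.946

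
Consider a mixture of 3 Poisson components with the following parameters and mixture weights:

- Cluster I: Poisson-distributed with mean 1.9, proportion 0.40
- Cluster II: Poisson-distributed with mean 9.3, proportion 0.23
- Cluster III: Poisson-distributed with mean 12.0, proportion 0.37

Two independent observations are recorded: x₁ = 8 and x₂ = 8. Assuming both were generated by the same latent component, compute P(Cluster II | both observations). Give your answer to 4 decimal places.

0.6998

Posterior ∝ prior × likelihood, so P(k | x) ∝ π_k f_k(x); normalise over all components.
Since both observations come from the same component, the likelihood for component k is f_k(x₁)·f_k(x₂).
  p_I = [0.000630012] × [0.000630012] = 3.96915e-07
  p_II = [0.126883] × [0.126883] = 0.0160994
  p_III = [0.0655233] × [0.0655233] = 0.0042933
Multiply by the mixture weights:
  π_I·p_I = 0.40 × 3.96915e-07 = 1.58766e-07
  π_II·p_II = 0.23 × 0.0160994 = 0.00370285
  π_III·p_III = 0.37 × 0.0042933 = 0.00158852
Evidence: 1.58766e-07 + 0.00370285 + 0.00158852 = 0.00529153
Responsibility of Cluster II: 0.00370285 / 0.00529153 ≈ 0.6998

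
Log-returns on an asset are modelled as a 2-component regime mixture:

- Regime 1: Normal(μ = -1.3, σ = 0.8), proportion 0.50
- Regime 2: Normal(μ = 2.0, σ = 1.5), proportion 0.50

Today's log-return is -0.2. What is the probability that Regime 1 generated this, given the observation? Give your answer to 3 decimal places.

0.681

Posterior ∝ prior × likelihood, so P(k | x) ∝ w_k f_k(x); normalise over all components.
Component likelihoods at x = -0.2:
  p_1 = 0.193765
  p_2 = 0.0907217
Prior × likelihood for each component:
  w_1·p_1 = 0.50 × 0.193765 = 0.0968827
  w_2·p_2 = 0.50 × 0.0907217 = 0.0453608
Normaliser: 0.0968827 + 0.0453608 = 0.142243
Responsibility of Regime 1: 0.0968827 / 0.142243 ≈ 0.681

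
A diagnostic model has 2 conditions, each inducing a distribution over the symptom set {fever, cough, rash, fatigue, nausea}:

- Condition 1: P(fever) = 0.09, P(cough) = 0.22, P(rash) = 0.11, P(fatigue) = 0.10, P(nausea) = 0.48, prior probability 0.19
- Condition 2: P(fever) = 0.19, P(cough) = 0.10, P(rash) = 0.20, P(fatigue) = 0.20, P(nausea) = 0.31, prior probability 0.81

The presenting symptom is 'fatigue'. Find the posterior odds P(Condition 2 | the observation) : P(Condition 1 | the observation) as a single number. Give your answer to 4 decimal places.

Only the two components matter; the odds are (w_i f_i(x)) / (w_j f_j(x)).
Categorical probabilities:
  f_1 = 0.1
  f_2 = 0.2
Posterior odds = (w_2·f_2) / (w_1·f_1) = (0.81·0.2) / (0.19·0.1) = 0.162 / 0.019 ≈ 8.5263

8.5263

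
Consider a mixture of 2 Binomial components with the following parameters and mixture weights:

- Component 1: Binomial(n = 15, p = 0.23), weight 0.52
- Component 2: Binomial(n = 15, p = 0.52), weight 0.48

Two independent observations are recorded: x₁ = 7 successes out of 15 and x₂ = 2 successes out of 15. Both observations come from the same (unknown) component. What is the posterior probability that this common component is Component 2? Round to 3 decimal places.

The responsibility of component k is w_k f_k(x) divided by Σ_j w_j f_j(x).
Since both observations come from the same component, the likelihood for component k is f_k(x₁)·f_k(x₂).
  p_1 = [0.027075] × [0.185791] = 0.0050303
  p_2 = [0.186424] × [0.0020386] = 0.000380044
Weight by the priors:
  w_1·p_1 = 0.52 × 0.0050303 = 0.00261575
  w_2·p_2 = 0.48 × 0.000380044 = 0.000182421
Sum: 0.00261575 + 0.000182421 = 0.00279818
P(Component 2 | data) = 0.000182421 / 0.00279818 ≈ 0.065

0.065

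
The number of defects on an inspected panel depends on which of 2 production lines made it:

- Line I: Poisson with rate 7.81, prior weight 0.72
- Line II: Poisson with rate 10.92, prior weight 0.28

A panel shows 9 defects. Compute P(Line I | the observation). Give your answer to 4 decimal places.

0.7384

P(component k | x) = π_k·f_k(x) / marginal(x), where marginal(x) = Σ_j π_j·f_j(x).
Component likelihoods at x = 9 defects:
  f_I = e^(−7.81)·7.81^9/9! = 0.120853
  f_II = e^(−10.92)·10.92^9/9! = 0.110089
Weight by the priors:
  π_I·f_I = 0.72 × 0.120853 = 0.0870139
  π_II·f_II = 0.28 × 0.110089 = 0.030825
Marginal: 0.0870139 + 0.030825 = 0.117839
Responsibility of Line I: 0.0870139 / 0.117839 ≈ 0.7384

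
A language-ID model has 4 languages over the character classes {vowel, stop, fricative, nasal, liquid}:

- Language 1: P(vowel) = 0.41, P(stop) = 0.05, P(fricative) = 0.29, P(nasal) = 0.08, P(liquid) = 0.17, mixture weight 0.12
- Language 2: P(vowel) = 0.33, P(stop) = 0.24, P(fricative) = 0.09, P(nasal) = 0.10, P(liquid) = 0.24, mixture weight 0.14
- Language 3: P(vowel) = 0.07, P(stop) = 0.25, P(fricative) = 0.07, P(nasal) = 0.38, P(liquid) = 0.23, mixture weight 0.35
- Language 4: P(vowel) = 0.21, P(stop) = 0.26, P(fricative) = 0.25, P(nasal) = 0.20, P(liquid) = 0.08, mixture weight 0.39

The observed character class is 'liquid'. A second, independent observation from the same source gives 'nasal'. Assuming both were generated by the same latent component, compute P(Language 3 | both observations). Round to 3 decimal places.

P(component k | x) = w_k·f_k(x) / marginal(x), where marginal(x) = Σ_j w_j·f_j(x).
Since both observations come from the same component, the likelihood for component k is f_k(x₁)·f_k(x₂).
  L_1 = [0.17] × [0.08] = 0.0136
  L_2 = [0.24] × [0.1] = 0.024
  L_3 = [0.23] × [0.38] = 0.0874
  L_4 = [0.08] × [0.2] = 0.016
Weight by the priors:
  w_1·L_1 = 0.12 × 0.0136 = 0.001632
  w_2·L_2 = 0.14 × 0.024 = 0.00336
  w_3·L_3 = 0.35 × 0.0874 = 0.03059
  w_4·L_4 = 0.39 × 0.016 = 0.00624
Marginal: 0.001632 + 0.00336 + 0.03059 + 0.00624 = 0.041822
P(Language 3 | x₁,x₂) ≈ 0.731

0.731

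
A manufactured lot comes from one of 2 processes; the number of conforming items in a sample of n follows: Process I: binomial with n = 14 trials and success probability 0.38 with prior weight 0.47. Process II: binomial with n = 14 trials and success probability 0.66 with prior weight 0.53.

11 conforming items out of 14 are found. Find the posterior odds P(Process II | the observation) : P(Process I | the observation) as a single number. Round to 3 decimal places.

80.687

Only the two components matter; the odds are (π_i f_i(x)) / (π_j f_j(x)).
Evaluate each component's likelihood at the observed value:
  L_I = C(14,11)·0.38^11·0.62^3 = 364·2.38572e-05·0.238328 = 0.00206965
  L_II = C(14,11)·0.66^11·0.34^3 = 364·0.010351·0.039304 = 0.148089
Posterior odds = (π_II·L_II) / (π_I·L_I) = (0.53·0.148089) / (0.47·0.00206965) = 0.0784869 / 0.000972734 ≈ 80.687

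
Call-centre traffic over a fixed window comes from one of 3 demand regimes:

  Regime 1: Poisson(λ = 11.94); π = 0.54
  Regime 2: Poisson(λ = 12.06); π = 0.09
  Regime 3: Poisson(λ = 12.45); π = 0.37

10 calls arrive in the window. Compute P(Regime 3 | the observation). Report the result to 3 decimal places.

Apply Bayes' rule: the posterior for each component is proportional to its prior times its likelihood at x.
Evaluate each component's likelihood at the observed value:
  f_1 = 0.105878
  f_2 = 0.103781
  f_3 = 0.0965971
Multiply by the mixture weights:
  π_1·f_1 = 0.54 × 0.105878 = 0.0571739
  π_2·f_2 = 0.09 × 0.103781 = 0.00934031
  π_3·f_3 = 0.37 × 0.0965971 = 0.0357409
Denominator: 0.0571739 + 0.00934031 + 0.0357409 = 0.102255
So the posterior for Regime 3 is 0.0357409 / 0.102255 ≈ 0.350.

0.350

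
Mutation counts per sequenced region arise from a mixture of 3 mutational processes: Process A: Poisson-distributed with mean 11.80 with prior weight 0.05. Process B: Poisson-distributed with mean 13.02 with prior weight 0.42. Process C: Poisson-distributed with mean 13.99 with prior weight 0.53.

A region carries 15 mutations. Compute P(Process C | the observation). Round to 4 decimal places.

Apply Bayes' rule: the posterior for each component is proportional to its prior times its likelihood at x.
Component likelihoods at x = 15 mutations:
  L_A = e^(−11.80)·11.80^15/15! = 0.0687156
  L_B = e^(−13.02)·13.02^15/15! = 0.0887465
  L_C = e^(−13.99)·13.99^15/15! = 0.0988522
Weight by the priors:
  π_A·L_A = 0.05 × 0.0687156 = 0.00343578
  π_B·L_B = 0.42 × 0.0887465 = 0.0372735
  π_C·L_C = 0.53 × 0.0988522 = 0.0523917
Evidence: 0.00343578 + 0.0372735 + 0.0523917 = 0.093101
So the posterior for Process C is 0.0523917 / 0.093101 ≈ 0.5627.

0.5627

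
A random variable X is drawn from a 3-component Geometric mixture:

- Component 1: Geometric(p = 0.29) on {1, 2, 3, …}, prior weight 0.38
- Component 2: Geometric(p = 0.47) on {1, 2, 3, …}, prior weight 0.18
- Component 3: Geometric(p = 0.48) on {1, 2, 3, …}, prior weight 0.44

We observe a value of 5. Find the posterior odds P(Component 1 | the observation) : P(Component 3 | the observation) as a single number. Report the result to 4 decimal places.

Posterior odds = (π_i f_i(x)) / (π_j f_j(x)); the normalising sum cancels.
Geometric probabilities:
  L_1 = 0.0736939
  L_2 = 0.0370853
  L_3 = 0.0350958
Odds = (0.38/0.44) × (0.0736939/0.0350958) = 0.863636 × 2.09979 ≈ 1.8135

1.8135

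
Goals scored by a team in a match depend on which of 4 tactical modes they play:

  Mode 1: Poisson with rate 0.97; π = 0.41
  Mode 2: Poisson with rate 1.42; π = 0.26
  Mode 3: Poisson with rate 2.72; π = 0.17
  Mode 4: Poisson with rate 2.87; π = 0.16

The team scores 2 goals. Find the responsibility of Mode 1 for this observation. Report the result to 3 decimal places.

P(component k | x) = π_k·f_k(x) / marginal(x), where marginal(x) = Σ_j π_j·f_j(x).
Poisson probabilities:
  p_1 = 0.17834
  p_2 = 0.243696
  p_3 = 0.243684
  p_4 = 0.233512
Weight by the priors:
  π_1·p_1 = 0.41 × 0.17834 = 0.0731192
  π_2·p_2 = 0.26 × 0.243696 = 0.063361
  π_3·p_3 = 0.17 × 0.243684 = 0.0414263
  π_4·p_4 = 0.16 × 0.233512 = 0.0373619
Marginal: 0.0731192 + 0.063361 + 0.0414263 + 0.0373619 = 0.215268
So the posterior for Mode 1 is 0.0731192 / 0.215268 ≈ 0.340.

0.340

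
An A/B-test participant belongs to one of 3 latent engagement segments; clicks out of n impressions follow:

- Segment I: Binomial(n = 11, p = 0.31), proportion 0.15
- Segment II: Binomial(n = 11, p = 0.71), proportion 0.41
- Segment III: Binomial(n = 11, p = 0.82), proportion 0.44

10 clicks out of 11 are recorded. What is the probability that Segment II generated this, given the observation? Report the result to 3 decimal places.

The responsibility of component k is π_k f_k(x) divided by Σ_j π_j f_j(x).
Component likelihoods at x = 10 clicks out of 11:
  p_I = C(11,10)·0.31^10·0.69^1 = 11·8.19628e-06·0.69 = 6.22098e-05
  p_II = C(11,10)·0.71^10·0.29^1 = 11·0.0325524·0.29 = 0.103842
  p_III = C(11,10)·0.82^10·0.18^1 = 11·0.137448·0.18 = 0.272147
Weight by the priors:
  π_I·p_I = 0.15 × 6.22098e-05 = 9.33147e-06
  π_II·p_II = 0.41 × 0.103842 = 0.0425753
  π_III·p_III = 0.44 × 0.272147 = 0.119745
Denominator: 9.33147e-06 + 0.0425753 + 0.119745 = 0.162329
P(Segment II | the observation) = 0.0425753 / 0.162329 ≈ 0.262

0.262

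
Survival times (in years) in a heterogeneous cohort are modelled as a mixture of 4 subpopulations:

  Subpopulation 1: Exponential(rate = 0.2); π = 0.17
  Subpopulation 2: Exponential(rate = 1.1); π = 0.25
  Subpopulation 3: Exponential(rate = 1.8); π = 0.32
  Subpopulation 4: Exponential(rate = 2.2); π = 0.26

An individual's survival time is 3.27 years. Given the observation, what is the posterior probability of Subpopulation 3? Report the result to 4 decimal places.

P(component k | x) = w_k·f_k(x) / marginal(x), where marginal(x) = Σ_j w_j·f_j(x).
Exponential densities:
  L_1 = 0.2·e^(−0.2·3.27) = 0.2·e^(−0.6540) = 0.103992
  L_2 = 1.1·e^(−1.1·3.27) = 1.1·e^(−3.5970) = 0.0301464
  L_3 = 1.8·e^(−1.8·3.27) = 1.8·e^(−5.8860) = 0.00500052
  L_4 = 2.2·e^(−2.2·3.27) = 2.2·e^(−7.1940) = 0.00165237
Multiply by the mixture weights:
  w_1·L_1 = 0.17 × 0.103992 = 0.0176787
  w_2·L_2 = 0.25 × 0.0301464 = 0.0075366
  w_3·L_3 = 0.32 × 0.00500052 = 0.00160017
  w_4·L_4 = 0.26 × 0.00165237 = 0.000429617
Sum: 0.0176787 + 0.0075366 + 0.00160017 + 0.000429617 = 0.0272451
Responsibility of Subpopulation 3: 0.00160017 / 0.0272451 ≈ 0.0587

0.0587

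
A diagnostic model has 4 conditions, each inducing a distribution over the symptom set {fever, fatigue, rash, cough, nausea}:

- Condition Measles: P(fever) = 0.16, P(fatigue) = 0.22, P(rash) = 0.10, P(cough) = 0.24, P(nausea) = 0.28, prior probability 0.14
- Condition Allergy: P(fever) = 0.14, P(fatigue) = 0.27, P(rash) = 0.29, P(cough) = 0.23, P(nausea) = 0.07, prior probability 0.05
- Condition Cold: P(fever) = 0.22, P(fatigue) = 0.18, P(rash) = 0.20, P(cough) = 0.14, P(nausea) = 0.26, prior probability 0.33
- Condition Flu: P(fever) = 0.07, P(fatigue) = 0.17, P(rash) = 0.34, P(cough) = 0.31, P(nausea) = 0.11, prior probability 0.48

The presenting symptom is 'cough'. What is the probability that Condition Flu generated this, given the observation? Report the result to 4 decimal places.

0.6197

P(component k | x) = w_k·f_k(x) / marginal(x), where marginal(x) = Σ_j w_j·f_j(x).
Categorical probabilities:
  p_Measles = P(cough | comp) = 0.24
  p_Allergy = P(cough | comp) = 0.23
  p_Cold = P(cough | comp) = 0.14
  p_Flu = P(cough | comp) = 0.31
Prior × likelihood for each component:
  w_Measles·p_Measles = 0.14 × 0.24 = 0.0336
  w_Allergy·p_Allergy = 0.05 × 0.23 = 0.0115
  w_Cold·p_Cold = 0.33 × 0.14 = 0.0462
  w_Flu·p_Flu = 0.48 × 0.31 = 0.1488
Evidence: 0.0336 + 0.0115 + 0.0462 + 0.1488 = 0.2401
Responsibility of Condition Flu: 0.1488 / 0.2401 ≈ 0.6197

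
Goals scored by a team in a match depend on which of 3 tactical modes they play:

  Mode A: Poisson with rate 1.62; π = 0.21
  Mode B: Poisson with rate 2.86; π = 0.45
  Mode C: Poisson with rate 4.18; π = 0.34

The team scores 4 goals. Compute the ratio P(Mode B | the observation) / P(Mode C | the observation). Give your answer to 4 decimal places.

Only the two components matter; the odds are (π_i f_i(x)) / (π_j f_j(x)).
Evaluate each component's likelihood at the observed value:
  f_A = e^(−1.62)·1.62^4/4! = 0.0567926
  f_B = e^(−2.86)·2.86^4/4! = 0.159651
  f_C = e^(−4.18)·4.18^4/4! = 0.1946
0.0718428 / 0.066164 ≈ 1.0858

1.0858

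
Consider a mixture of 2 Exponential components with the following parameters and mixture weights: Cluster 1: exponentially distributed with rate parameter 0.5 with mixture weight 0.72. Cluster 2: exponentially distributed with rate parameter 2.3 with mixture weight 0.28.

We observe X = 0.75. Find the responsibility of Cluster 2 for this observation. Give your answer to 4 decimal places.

0.3168

By Bayes' theorem, P(k | x) = π_k f_k(x) / Σ_j π_j f_j(x).
Exponential densities:
  p_1 = 0.5·e^(−0.5·0.75) = 0.5·e^(−0.3750) = 0.343645
  p_2 = 2.3·e^(−2.3·0.75) = 2.3·e^(−1.7250) = 0.409798
Prior × likelihood for each component:
  π_1·p_1 = 0.72 × 0.343645 = 0.247424
  π_2·p_2 = 0.28 × 0.409798 = 0.114743
Evidence: 0.247424 + 0.114743 = 0.362168
Responsibility of Cluster 2: 0.114743 / 0.362168 ≈ 0.3168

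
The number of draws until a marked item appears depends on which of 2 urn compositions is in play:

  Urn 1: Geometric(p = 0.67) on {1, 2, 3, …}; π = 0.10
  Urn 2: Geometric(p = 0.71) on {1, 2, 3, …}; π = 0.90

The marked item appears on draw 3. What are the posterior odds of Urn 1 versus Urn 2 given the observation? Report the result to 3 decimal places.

The posterior odds equal the prior odds times the likelihood ratio: (π_i/π_j)·(f_i(x)/f_j(x)).
Component likelihoods at x = 3:
  L_1 = 0.67·(1−0.67)^2 = 0.67·0.1089 = 0.072963
  L_2 = 0.71·(1−0.71)^2 = 0.71·0.0841 = 0.059711
0.0072963 / 0.0537399 ≈ 0.136

0.136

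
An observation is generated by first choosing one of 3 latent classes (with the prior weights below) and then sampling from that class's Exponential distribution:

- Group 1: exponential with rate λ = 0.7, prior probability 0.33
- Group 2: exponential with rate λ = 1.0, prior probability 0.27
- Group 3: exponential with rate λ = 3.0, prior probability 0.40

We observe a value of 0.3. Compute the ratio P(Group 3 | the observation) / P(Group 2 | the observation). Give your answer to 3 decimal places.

2.439

Only the two components matter; the odds are (P(Z=i) f_i(x)) / (P(Z=j) f_j(x)).
Exponential densities:
  p_1 = 0.7·e^(−0.7·0.3) = 0.7·e^(−0.2100) = 0.567409
  p_2 = 1.0·e^(−1.0·0.3) = 1.0·e^(−0.3000) = 0.740818
  p_3 = 3.0·e^(−3.0·0.3) = 3.0·e^(−0.9000) = 1.21971
Posterior odds = (P(Z=3)·p_3) / (P(Z=2)·p_2) = (0.40·1.21971) / (0.27·0.740818) = 0.487884 / 0.200021 ≈ 2.439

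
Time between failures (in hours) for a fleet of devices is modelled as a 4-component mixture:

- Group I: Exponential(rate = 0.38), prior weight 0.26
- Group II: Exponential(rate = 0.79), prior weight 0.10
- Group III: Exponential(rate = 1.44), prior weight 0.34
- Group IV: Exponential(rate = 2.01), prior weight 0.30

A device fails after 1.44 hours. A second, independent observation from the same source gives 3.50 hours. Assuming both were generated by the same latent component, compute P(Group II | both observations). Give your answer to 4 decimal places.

0.1650

The responsibility of component k is P(Z=k) f_k(x) divided by Σ_j P(Z=j) f_j(x).
Since both observations come from the same component, the likelihood for component k is f_k(x₁)·f_k(x₂).
  L_I = [0.38·e^(−0.38·1.44) = 0.38·e^(−0.5472) = 0.219856] × [0.100501] = 0.0220958
  L_II = [0.79·e^(−0.79·1.44) = 0.79·e^(−1.1376) = 0.253264] × [0.0497511] = 0.0126002
  L_III = [1.44·e^(−1.44·1.44) = 1.44·e^(−2.0736) = 0.181055] × [0.0093222] = 0.00168783
  L_IV = [2.01·e^(−2.01·1.44) = 2.01·e^(−2.8944) = 0.111218] × [0.00176984] = 0.000196838
Prior × likelihood for each component:
  P(Z=I)·L_I = 0.26 × 0.0220958 = 0.00574491
  P(Z=II)·L_II = 0.10 × 0.0126002 = 0.00126002
  P(Z=III)·L_III = 0.34 × 0.00168783 = 0.000573861
  P(Z=IV)·L_IV = 0.30 × 0.000196838 = 5.90513e-05
Evidence: 0.00574491 + 0.00126002 + 0.000573861 + 5.90513e-05 = 0.00763784
So the posterior for Group II is 0.00126002 / 0.00763784 ≈ 0.1650.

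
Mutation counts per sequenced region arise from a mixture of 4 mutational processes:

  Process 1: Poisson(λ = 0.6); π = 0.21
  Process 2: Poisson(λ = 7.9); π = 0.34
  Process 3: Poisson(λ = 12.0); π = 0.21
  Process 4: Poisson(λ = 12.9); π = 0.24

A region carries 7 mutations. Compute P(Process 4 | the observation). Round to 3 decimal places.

0.110

P(component k | x) = P(Z=k)·f_k(x) / marginal(x), where marginal(x) = Σ_j P(Z=j)·f_j(x).
Component likelihoods at x = 7 mutations:
  L_1 = e^(−0.6)·0.6^7/7! = 3.04826e-06
  L_2 = e^(−7.9)·7.9^7/7! = 0.141264
  L_3 = e^(−12.0)·12.0^7/7! = 0.0436822
  L_4 = e^(−12.9)·12.9^7/7! = 0.0294645
Multiply by the mixture weights:
  P(Z=1)·L_1 = 0.21 × 3.04826e-06 = 6.40134e-07
  P(Z=2)·L_2 = 0.34 × 0.141264 = 0.0480299
  P(Z=3)·L_3 = 0.21 × 0.0436822 = 0.00917326
  P(Z=4)·L_4 = 0.24 × 0.0294645 = 0.00707147
Marginal: 6.40134e-07 + 0.0480299 + 0.00917326 + 0.00707147 = 0.0642753
P(Process 4 | the observation) ≈ 0.110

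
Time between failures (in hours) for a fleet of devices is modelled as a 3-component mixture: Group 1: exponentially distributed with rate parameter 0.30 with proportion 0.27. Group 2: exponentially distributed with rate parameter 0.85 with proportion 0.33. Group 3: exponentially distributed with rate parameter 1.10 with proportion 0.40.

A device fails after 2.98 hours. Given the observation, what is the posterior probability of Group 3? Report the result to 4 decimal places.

0.2304

P(component k | x) = w_k·f_k(x) / marginal(x), where marginal(x) = Σ_j w_j·f_j(x).
Component likelihoods at x = 2.98 hours:
  p_1 = 0.30·e^(−0.30·2.98) = 0.30·e^(−0.8940) = 0.122705
  p_2 = 0.85·e^(−0.85·2.98) = 0.85·e^(−2.5330) = 0.0675073
  p_3 = 1.10·e^(−1.10·2.98) = 1.10·e^(−3.2780) = 0.0414739
Multiply by the mixture weights:
  w_1·p_1 = 0.27 × 0.122705 = 0.0331303
  w_2·p_2 = 0.33 × 0.0675073 = 0.0222774
  w_3·p_3 = 0.40 × 0.0414739 = 0.0165896
Denominator: 0.0331303 + 0.0222774 + 0.0165896 = 0.0719973
Responsibility of Group 3: 0.0165896 / 0.0719973 ≈ 0.2304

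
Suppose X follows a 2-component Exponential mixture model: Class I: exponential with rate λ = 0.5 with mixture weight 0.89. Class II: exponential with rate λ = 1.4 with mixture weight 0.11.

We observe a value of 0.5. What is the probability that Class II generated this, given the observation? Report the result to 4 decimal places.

0.1808

By Bayes' theorem, P(k | x) = π_k f_k(x) / Σ_j π_j f_j(x).
Component likelihoods at x = 0.5:
  p_I = 0.5·e^(−0.5·0.5) = 0.5·e^(−0.2500) = 0.3894
  p_II = 1.4·e^(−1.4·0.5) = 1.4·e^(−0.7000) = 0.695219
Prior × likelihood for each component:
  π_I·p_I = 0.89 × 0.3894 = 0.346566
  π_II·p_II = 0.11 × 0.695219 = 0.0764741
Marginal: 0.346566 + 0.0764741 = 0.42304
Responsibility of Class II: 0.0764741 / 0.42304 ≈ 0.1808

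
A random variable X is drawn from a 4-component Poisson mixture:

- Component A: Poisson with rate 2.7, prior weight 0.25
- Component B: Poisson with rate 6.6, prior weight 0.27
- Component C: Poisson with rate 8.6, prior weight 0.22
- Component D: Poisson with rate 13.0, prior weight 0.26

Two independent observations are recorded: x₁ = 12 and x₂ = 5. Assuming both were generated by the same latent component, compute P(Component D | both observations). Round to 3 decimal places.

0.103

P(component k | x) = w_k·f_k(x) / marginal(x), where marginal(x) = Σ_j w_j·f_j(x).
Since both observations come from the same component, the likelihood for component k is f_k(x₁)·f_k(x₂).
  p_A = [e^(−2.7)·2.7^12/12! = 2.10588e-05] × [0.0803605] = 1.69229e-06
  p_B = [e^(−6.6)·6.6^12/12! = 0.019402] × [0.141969] = 0.00275449
  p_C = [e^(−8.6)·8.6^12/12! = 0.0629089] × [0.0721736] = 0.00454036
  p_D = [e^(−13.0)·13.0^12/12! = 0.10994] × [0.0069937] = 0.000768887
Prior × likelihood for each component:
  w_A·p_A = 0.25 × 1.69229e-06 = 4.23073e-07
  w_B·p_B = 0.27 × 0.00275449 = 0.000743713
  w_C·p_C = 0.22 × 0.00454036 = 0.000998879
  w_D·p_D = 0.26 × 0.000768887 = 0.00019991
Marginal: 4.23073e-07 + 0.000743713 + 0.000998879 + 0.00019991 = 0.00194293
So the posterior for Component D is 0.00019991 / 0.00194293 ≈ 0.103.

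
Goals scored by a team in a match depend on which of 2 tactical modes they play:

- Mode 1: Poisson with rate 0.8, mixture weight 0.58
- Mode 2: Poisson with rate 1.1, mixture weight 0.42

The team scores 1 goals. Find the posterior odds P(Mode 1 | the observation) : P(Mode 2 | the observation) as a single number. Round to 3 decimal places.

Only the two components matter; the odds are (π_i f_i(x)) / (π_j f_j(x)).
Component likelihoods at x = 1 goals:
  L_1 = e^(−0.8)·0.8^1/1! = 0.359463
  L_2 = e^(−1.1)·1.1^1/1! = 0.366158
Odds = (0.58/0.42) × (0.359463/0.366158) = 1.38095 × 0.981715 ≈ 1.356

1.356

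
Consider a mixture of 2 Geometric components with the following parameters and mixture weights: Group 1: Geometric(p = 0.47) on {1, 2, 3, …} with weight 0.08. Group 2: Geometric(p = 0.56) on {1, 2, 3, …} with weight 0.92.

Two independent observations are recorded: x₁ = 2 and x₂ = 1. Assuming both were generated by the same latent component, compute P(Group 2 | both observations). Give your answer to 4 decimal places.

0.9313

By Bayes' theorem, P(k | x) = P(Z=k) f_k(x) / Σ_j P(Z=j) f_j(x).
Since both observations come from the same component, the likelihood for component k is f_k(x₁)·f_k(x₂).
  f_1 = [0.2491] × [0.47] = 0.117077
  f_2 = [0.2464] × [0.56] = 0.137984
Prior × likelihood for each component:
  P(Z=1)·f_1 = 0.08 × 0.117077 = 0.00936616
  P(Z=2)·f_2 = 0.92 × 0.137984 = 0.126945
Evidence: 0.00936616 + 0.126945 = 0.136311
So the posterior for Group 2 is 0.126945 / 0.136311 ≈ 0.9313.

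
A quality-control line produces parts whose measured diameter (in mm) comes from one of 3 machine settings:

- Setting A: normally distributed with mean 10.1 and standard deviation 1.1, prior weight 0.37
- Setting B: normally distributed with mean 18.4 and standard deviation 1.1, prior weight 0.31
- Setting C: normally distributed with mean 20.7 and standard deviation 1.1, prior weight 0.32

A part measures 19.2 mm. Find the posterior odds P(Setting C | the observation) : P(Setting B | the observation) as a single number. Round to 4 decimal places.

Posterior odds = (w_i f_i(x)) / (w_j f_j(x)); the normalising sum cancels.
Normal densities:
  L_A = 4.99334e-16
  L_B = 0.278396
  L_C = 0.14313
Posterior odds = (w_C·L_C) / (w_B·L_B) = (0.32·0.14313) / (0.31·0.278396) = 0.0458017 / 0.0863027 ≈ 0.5307

0.5307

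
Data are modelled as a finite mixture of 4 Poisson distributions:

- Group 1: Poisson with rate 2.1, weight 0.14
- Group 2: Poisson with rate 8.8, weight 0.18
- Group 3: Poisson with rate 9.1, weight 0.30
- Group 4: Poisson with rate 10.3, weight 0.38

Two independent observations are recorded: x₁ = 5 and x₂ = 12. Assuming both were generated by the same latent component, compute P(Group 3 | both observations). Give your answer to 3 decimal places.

0.390

Apply Bayes' rule: the posterior for each component is proportional to its prior times its likelihood at x.
Since both observations come from the same component, the likelihood for component k is f_k(x₁)·f_k(x₂).
  p_1 = [0.041677] × [1.88051e-06] = 7.83742e-08
  p_2 = [0.0662889] × [0.0678678] = 0.00449888
  p_3 = [0.0580692] × [0.0751761] = 0.00436542
  p_4 = [0.0324916] × [0.10011] = 0.00325273
Prior × likelihood for each component:
  π_1·p_1 = 0.14 × 7.83742e-08 = 1.09724e-08
  π_2·p_2 = 0.18 × 0.00449888 = 0.000809798
  π_3·p_3 = 0.30 × 0.00436542 = 0.00130963
  π_4·p_4 = 0.38 × 0.00325273 = 0.00123604
Sum: 1.09724e-08 + 0.000809798 + 0.00130963 + 0.00123604 = 0.00335547
Responsibility of Group 3: 0.00130963 / 0.00335547 ≈ 0.390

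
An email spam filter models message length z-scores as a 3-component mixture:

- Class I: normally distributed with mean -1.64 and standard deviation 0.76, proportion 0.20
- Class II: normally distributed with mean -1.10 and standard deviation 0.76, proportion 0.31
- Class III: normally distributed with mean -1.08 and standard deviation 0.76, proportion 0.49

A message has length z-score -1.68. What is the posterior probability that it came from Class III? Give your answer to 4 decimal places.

Apply Bayes' rule: the posterior for each component is proportional to its prior times its likelihood at x.
Normal densities:
  f_I = (1/(0.76·√(2π)))·exp(−(-1.68−-1.64)²/(2·0.76²)) = 0.524924·exp(-0.00139) = 0.524198
  f_II = (1/(0.76·√(2π)))·exp(−(-1.68−-1.10)²/(2·0.76²)) = 0.524924·exp(-0.29120) = 0.392309
  f_III = (1/(0.76·√(2π)))·exp(−(-1.68−-1.08)²/(2·0.76²)) = 0.524924·exp(-0.31163) = 0.384375
Weight by the priors:
  P(Z=I)·f_I = 0.20 × 0.524198 = 0.10484
  P(Z=II)·f_II = 0.31 × 0.392309 = 0.121616
  P(Z=III)·f_III = 0.49 × 0.384375 = 0.188344
Denominator: 0.10484 + 0.121616 + 0.188344 = 0.414799
Responsibility of Class III: 0.188344 / 0.414799 ≈ 0.4541

0.4541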